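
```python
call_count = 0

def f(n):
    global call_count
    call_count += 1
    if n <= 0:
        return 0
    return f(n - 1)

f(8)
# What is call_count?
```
Call trace:
f(n=8)
  f(n=7)
    f(n=6)
      f(n=5)
        f(n=4)
          f(n=3)
            f(n=2)
              f(n=1)
                f(n=0)
                -> return 0
              -> return 0
            -> return 0
          -> return 0
        -> return 0
      -> return 0
    -> return 0
  -> return 0
-> return 0

call_count is incremented once per call. f is entered once for each n = 8, 7, 6, 5, 4, 3, 2, 1, 0 (the n <= 0 call returns without recursing), i.e. 8 + 1 calls.
call_count = 9

Final answer: 9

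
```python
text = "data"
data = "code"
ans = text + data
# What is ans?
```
Trace:
  text='data'
  text='data', data='code'
  text='data', data='code', ans='datacode'

Final answer: 'datacode'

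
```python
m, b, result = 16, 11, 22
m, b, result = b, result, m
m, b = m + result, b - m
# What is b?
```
Trace:
  m=16, b=11, result=22
  m=11, b=22, result=16
  m=27, b=11, result=16

Final answer: 11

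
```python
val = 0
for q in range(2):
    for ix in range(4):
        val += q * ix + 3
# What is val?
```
Trace:
  val=0
  val=3, q=0, ix=0
  val=6, q=0, ix=1
  val=9, q=0, ix=2
  val=12, q=0, ix=3
  val=15, q=1, ix=0
  val=19, q=1, ix=1
  val=24, q=1, ix=2
  val=30, q=1, ix=3

Final answer: 30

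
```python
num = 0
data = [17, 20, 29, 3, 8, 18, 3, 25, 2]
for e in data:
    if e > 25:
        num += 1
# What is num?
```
Trace:
  num=0
  num=0, e=17
  num=0, e=20
  num=1, e=29
  num=1, e=3
  num=1, e=8
  num=1, e=18
  num=1, e=3
  num=1, e=25
  num=1, e=2

Final answer: 1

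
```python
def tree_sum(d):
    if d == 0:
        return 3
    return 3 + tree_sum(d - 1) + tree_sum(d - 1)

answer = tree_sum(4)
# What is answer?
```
Call trace (a repeated sub-call is expanded the first time; later identical calls just restate its return value):
tree_sum(d=4)
  tree_sum(d=3)
    tree_sum(d=2)
      tree_sum(d=1)
        tree_sum(d=0)
        -> return 3
        tree_sum(d=0)
        -> return 3
      -> return 9
      tree_sum(d=1) -> return 9  (same call as traced above)
    -> return 21
    tree_sum(d=2) -> return 21  (same call as traced above)
  -> return 45
  tree_sum(d=3) -> return 45  (same call as traced above)
-> return 93

Final answer: 93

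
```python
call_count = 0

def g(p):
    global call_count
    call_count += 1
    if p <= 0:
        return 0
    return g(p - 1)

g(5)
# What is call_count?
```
Call trace:
g(p=5)
  g(p=4)
    g(p=3)
      g(p=2)
        g(p=1)
          g(p=0)
          -> return 0
        -> return 0
      -> return 0
    -> return 0
  -> return 0
-> return 0

call_count is incremented once per call. g is entered once for each p = 5, 4, 3, 2, 1, 0 (the p <= 0 call returns without recursing), i.e. 5 + 1 calls.
call_count = 6

Final answer: 6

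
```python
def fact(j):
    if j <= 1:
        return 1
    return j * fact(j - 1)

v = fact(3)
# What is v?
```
Call trace:
fact(j=3)
  fact(j=2)
    fact(j=1)
    -> return 1
  -> return 2
-> return 6

Final answer: 6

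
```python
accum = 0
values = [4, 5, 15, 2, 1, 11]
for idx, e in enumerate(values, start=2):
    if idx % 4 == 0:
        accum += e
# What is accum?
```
Trace:
  accum=0
  accum=0, idx=2, e=4
  accum=0, idx=3, e=5
  accum=15, idx=4, e=15
  accum=15, idx=5, e=2
  accum=15, idx=6, e=1
  accum=15, idx=7, e=11

Final answer: 15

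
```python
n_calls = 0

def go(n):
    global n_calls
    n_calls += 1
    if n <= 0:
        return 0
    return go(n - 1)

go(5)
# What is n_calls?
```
Call trace:
go(n=5)
  go(n=4)
    go(n=3)
      go(n=2)
        go(n=1)
          go(n=0)
          -> return 0
        -> return 0
      -> return 0
    -> return 0
  -> return 0
-> return 0

n_calls is incremented once per call. go is entered once for each n = 5, 4, 3, 2, 1, 0 (the n <= 0 call returns without recursing), i.e. 5 + 1 calls.
n_calls = 6

Final answer: 6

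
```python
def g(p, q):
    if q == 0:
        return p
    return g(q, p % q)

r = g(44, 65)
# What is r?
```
Call trace:
g(p=44, q=65)
  g(p=65, q=44)
    g(p=44, q=21)
      g(p=21, q=2)
        g(p=2, q=1)
          g(p=1, q=0)
          -> return 1
        -> return 1
      -> return 1
    -> return 1
  -> return 1
-> return 1

Final answer: 1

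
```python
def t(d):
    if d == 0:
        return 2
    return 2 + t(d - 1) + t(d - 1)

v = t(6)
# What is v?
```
Call trace (a repeated sub-call is expanded the first time; later identical calls just restate its return value):
t(d=6)
  t(d=5)
    t(d=4)
      t(d=3)
        t(d=2)
          t(d=1)
            t(d=0)
            -> return 2
            t(d=0)
            -> return 2
          -> return 6
          t(d=1) -> return 6  (same call as traced above)
        -> return 14
        t(d=2) -> return 14  (same call as traced above)
      -> return 30
      t(d=3) -> return 30  (same call as traced above)
    -> return 62
    t(d=4) -> return 62  (same call as traced above)
  -> return 126
  t(d=5) -> return 126  (same call as traced above)
-> return 254

Final answer: 254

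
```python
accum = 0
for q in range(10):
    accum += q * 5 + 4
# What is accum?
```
Trace:
  accum=0
  accum=4, q=0
  accum=13, q=1
  accum=27, q=2
  accum=46, q=3
  accum=70, q=4
  accum=99, q=5
  accum=133, q=6
  accum=172, q=7
  accum=216, q=8
  accum=265, q=9

Final answer: 265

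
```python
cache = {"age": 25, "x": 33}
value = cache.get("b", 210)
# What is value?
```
Trace:
  cache={'age': 25, 'x': 33}
  cache={'age': 25, 'x': 33}, value=210

Final answer: 210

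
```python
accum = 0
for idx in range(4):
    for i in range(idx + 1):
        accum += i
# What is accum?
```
Trace:
  accum=0
  accum=0, idx=0, i=0
  accum=0, idx=1, i=0
  accum=1, idx=1, i=1
  accum=1, idx=2, i=0
  accum=2, idx=2, i=1
  accum=4, idx=2, i=2
  accum=4, idx=3, i=0
  accum=5, idx=3, i=1
  accum=7, idx=3, i=2
  accum=10, idx=3, i=3

Final answer: 10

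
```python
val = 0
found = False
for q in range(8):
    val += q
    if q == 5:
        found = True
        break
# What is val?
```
Trace:
  val=0
  val=0, found=False
  val=0, found=False, q=0
  val=1, found=False, q=1
  val=3, found=False, q=2
  val=6, found=False, q=3
  val=10, found=False, q=4
  val=15, found=True, q=5

Final answer: 15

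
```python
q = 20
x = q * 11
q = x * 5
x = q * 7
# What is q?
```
Trace:
  q=20
  q=20, x=220
  q=1100, x=220
  q=1100, x=7700

Final answer: 1100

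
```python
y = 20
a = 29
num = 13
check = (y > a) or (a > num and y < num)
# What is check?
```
Trace:
  y=20
  y=20, a=29
  y=20, a=29, num=13
  y=20, a=29, num=13, check=False

Final answer: False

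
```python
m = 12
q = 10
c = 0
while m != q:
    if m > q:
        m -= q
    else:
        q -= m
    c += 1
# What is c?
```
Trace:
  m=12
  m=12, q=10
  m=12, q=10, c=0
  m=2, q=10, c=1
  m=2, q=8, c=2
  m=2, q=6, c=3
  m=2, q=4, c=4
  m=2, q=2, c=5

Final answer: 5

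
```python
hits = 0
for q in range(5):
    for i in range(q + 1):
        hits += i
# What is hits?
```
Trace:
  hits=0
  hits=0, q=0, i=0
  hits=0, q=1, i=0
  hits=1, q=1, i=1
  hits=1, q=2, i=0
  hits=2, q=2, i=1
  hits=4, q=2, i=2
  hits=4, q=3, i=0
  hits=5, q=3, i=1
  hits=7, q=3, i=2
  hits=10, q=3, i=3
  hits=10, q=4, i=0
  hits=11, q=4, i=1
  hits=13, q=4, i=2
  hits=16, q=4, i=3
  hits=20, q=4, i=4

Final answer: 20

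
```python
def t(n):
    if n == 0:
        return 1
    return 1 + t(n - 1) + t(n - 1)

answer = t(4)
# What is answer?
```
Call trace (a repeated sub-call is expanded the first time; later identical calls just restate its return value):
t(n=4)
  t(n=3)
    t(n=2)
      t(n=1)
        t(n=0)
        -> return 1
        t(n=0)
        -> return 1
      -> return 3
      t(n=1) -> return 3  (same call as traced above)
    -> return 7
    t(n=2) -> return 7  (same call as traced above)
  -> return 15
  t(n=3) -> return 15  (same call as traced above)
-> return 31

Final answer: 31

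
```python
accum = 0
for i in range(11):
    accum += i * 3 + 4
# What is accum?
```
Trace:
  accum=0
  accum=4, i=0
  accum=11, i=1
  accum=21, i=2
  accum=34, i=3
  accum=50, i=4
  accum=69, i=5
  accum=91, i=6
  accum=116, i=7
  accum=144, i=8
  accum=175, i=9
  accum=209, i=10

Final answer: 209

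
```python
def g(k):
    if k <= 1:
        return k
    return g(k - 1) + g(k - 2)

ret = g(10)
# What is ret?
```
Call trace (a repeated sub-call is expanded the first time; later identical calls just restate its return value):
g(k=10)
  g(k=9)
    g(k=8)
      g(k=7)
        g(k=6)
          g(k=5)
            g(k=4)
              g(k=3)
                g(k=2)
                  g(k=1)
                  -> return 1
                  g(k=0)
                  -> return 0
                -> return 1
                g(k=1)
                -> return 1
              -> return 2
              g(k=2) -> return 1  (same call as traced above)
            -> return 3
            g(k=3) -> return 2  (same call as traced above)
          -> return 5
          g(k=4) -> return 3  (same call as traced above)
        -> return 8
        g(k=5) -> return 5  (same call as traced above)
      -> return 13
      g(k=6) -> return 8  (same call as traced above)
    -> return 21
    g(k=7) -> return 13  (same call as traced above)
  -> return 34
  g(k=8) -> return 21  (same call as traced above)
-> return 55

Final answer: 55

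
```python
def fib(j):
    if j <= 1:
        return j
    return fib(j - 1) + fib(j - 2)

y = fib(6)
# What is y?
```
Call trace (a repeated sub-call is expanded the first time; later identical calls just restate its return value):
fib(j=6)
  fib(j=5)
    fib(j=4)
      fib(j=3)
        fib(j=2)
          fib(j=1)
          -> return 1
          fib(j=0)
          -> return 0
        -> return 1
        fib(j=1)
        -> return 1
      -> return 2
      fib(j=2) -> return 1  (same call as traced above)
    -> return 3
    fib(j=3) -> return 2  (same call as traced above)
  -> return 5
  fib(j=4) -> return 3  (same call as traced above)
-> return 8

Final answer: 8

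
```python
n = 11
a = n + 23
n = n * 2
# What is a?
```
Trace:
  n=11
  n=11, a=34
  n=22, a=34

Final answer: 34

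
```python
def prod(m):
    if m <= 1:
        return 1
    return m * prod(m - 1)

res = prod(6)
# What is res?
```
Call trace:
prod(m=6)
  prod(m=5)
    prod(m=4)
      prod(m=3)
        prod(m=2)
          prod(m=1)
          -> return 1
        -> return 2
      -> return 6
    -> return 24
  -> return 120
-> return 720

Final answer: 720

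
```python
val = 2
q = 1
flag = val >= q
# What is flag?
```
Trace:
  val=2
  val=2, q=1
  val=2, q=1, flag=True

Final answer: True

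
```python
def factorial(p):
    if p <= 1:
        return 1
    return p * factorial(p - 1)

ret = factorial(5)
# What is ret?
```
Call trace:
factorial(p=5)
  factorial(p=4)
    factorial(p=3)
      factorial(p=2)
        factorial(p=1)
        -> return 1
      -> return 2
    -> return 6
  -> return 24
-> return 120

Final answer: 120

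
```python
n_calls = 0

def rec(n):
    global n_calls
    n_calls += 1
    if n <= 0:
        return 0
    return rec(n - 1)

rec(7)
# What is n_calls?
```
Call trace:
rec(n=7)
  rec(n=6)
    rec(n=5)
      rec(n=4)
        rec(n=3)
          rec(n=2)
            rec(n=1)
              rec(n=0)
              -> return 0
            -> return 0
          -> return 0
        -> return 0
      -> return 0
    -> return 0
  -> return 0
-> return 0

n_calls is incremented once per call. rec is entered once for each n = 7, 6, 5, 4, 3, 2, 1, 0 (the n <= 0 call returns without recursing), i.e. 7 + 1 calls.
n_calls = 8

Final answer: 8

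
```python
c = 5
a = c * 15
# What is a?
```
Trace:
  c=5
  c=5, a=75

Final answer: 75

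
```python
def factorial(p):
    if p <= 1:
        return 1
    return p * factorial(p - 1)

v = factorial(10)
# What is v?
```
Call trace:
factorial(p=10)
  factorial(p=9)
    factorial(p=8)
      factorial(p=7)
        factorial(p=6)
          factorial(p=5)
            factorial(p=4)
              factorial(p=3)
                factorial(p=2)
                  factorial(p=1)
                  -> return 1
                -> return 2
              -> return 6
            -> return 24
          -> return 120
        -> return 720
      -> return 5040
    -> return 40320
  -> return 362880
-> return 3628800

Final answer: 3628800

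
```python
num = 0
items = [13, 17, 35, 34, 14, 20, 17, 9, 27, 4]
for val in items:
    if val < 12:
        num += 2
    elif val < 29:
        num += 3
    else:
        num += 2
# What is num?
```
Trace:
  num=0
  num=3, val=13
  num=6, val=17
  num=8, val=35
  num=10, val=34
  num=13, val=14
  num=16, val=20
  num=19, val=17
  num=21, val=9
  num=24, val=27
  num=26, val=4

Final answer: 26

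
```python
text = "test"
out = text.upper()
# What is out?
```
Trace:
  text='test'
  text='test', out='TEST'

Final answer: 'TEST'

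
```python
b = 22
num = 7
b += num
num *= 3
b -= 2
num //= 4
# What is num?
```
Trace:
  b=22
  b=22, num=7
  b=29, num=7
  b=29, num=21
  b=27, num=21
  b=27, num=5

Final answer: 5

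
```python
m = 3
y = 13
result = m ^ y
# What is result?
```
Trace:
  m=3
  m=3, y=13
  m=3, y=13, result=14

Final answer: 14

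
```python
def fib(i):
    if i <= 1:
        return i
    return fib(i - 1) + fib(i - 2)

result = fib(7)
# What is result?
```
Call trace (a repeated sub-call is expanded the first time; later identical calls just restate its return value):
fib(i=7)
  fib(i=6)
    fib(i=5)
      fib(i=4)
        fib(i=3)
          fib(i=2)
            fib(i=1)
            -> return 1
            fib(i=0)
            -> return 0
          -> return 1
          fib(i=1)
          -> return 1
        -> return 2
        fib(i=2) -> return 1  (same call as traced above)
      -> return 3
      fib(i=3) -> return 2  (same call as traced above)
    -> return 5
    fib(i=4) -> return 3  (same call as traced above)
  -> return 8
  fib(i=5) -> return 5  (same call as traced above)
-> return 13

Final answer: 13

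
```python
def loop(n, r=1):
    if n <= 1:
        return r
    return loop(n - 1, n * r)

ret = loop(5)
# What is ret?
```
Call trace:
loop(n=5, r=1)
  loop(n=4, r=5)
    loop(n=3, r=20)
      loop(n=2, r=60)
        loop(n=1, r=120)
        -> return 120
      -> return 120
    -> return 120
  -> return 120
-> return 120

Final answer: 120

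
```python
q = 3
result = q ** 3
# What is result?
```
Trace:
  q=3
  q=3, result=27

Final answer: 27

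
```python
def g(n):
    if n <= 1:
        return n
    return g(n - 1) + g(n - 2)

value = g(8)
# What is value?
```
Call trace (a repeated sub-call is expanded the first time; later identical calls just restate its return value):
g(n=8)
  g(n=7)
    g(n=6)
      g(n=5)
        g(n=4)
          g(n=3)
            g(n=2)
              g(n=1)
              -> return 1
              g(n=0)
              -> return 0
            -> return 1
            g(n=1)
            -> return 1
          -> return 2
          g(n=2) -> return 1  (same call as traced above)
        -> return 3
        g(n=3) -> return 2  (same call as traced above)
      -> return 5
      g(n=4) -> return 3  (same call as traced above)
    -> return 8
    g(n=5) -> return 5  (same call as traced above)
  -> return 13
  g(n=6) -> return 8  (same call as traced above)
-> return 21

Final answer: 21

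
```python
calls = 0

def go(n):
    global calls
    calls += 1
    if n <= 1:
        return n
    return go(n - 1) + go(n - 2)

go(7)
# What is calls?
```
Call trace (a repeated sub-call is expanded the first time; later identical calls just restate its return value):
go(n=7)
  go(n=6)
    go(n=5)
      go(n=4)
        go(n=3)
          go(n=2)
            go(n=1)
            -> return 1
            go(n=0)
            -> return 0
          -> return 1
          go(n=1)
          -> return 1
        -> return 2
        go(n=2) -> return 1  (same call as traced above)
      -> return 3
      go(n=3) -> return 2  (same call as traced above)
    -> return 5
    go(n=4) -> return 3  (same call as traced above)
  -> return 8
  go(n=5) -> return 5  (same call as traced above)
-> return 13

calls is incremented once per call, so count the calls in each subtree. Let C(n) = number of calls made by go(n).
C(0) = C(1) = 1 (base case, no recursion); C(n) = 1 + C(n - 1) + C(n - 2) otherwise.
C(2) = 1 + C(1) + C(0) = 1 + 1 + 1 = 3
C(3) = 1 + C(2) + C(1) = 1 + 3 + 1 = 5
C(4) = 1 + C(3) + C(2) = 1 + 5 + 3 = 9
C(5) = 1 + C(4) + C(3) = 1 + 9 + 5 = 15
C(6) = 1 + C(5) + C(4) = 1 + 15 + 9 = 25
C(7) = 1 + C(6) + C(5) = 1 + 25 + 15 = 41
calls = C(7) = 41

Final answer: 41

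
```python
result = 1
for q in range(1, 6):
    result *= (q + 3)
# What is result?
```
Trace:
  result=1
  result=4, q=1
  result=20, q=2
  result=120, q=3
  result=840, q=4
  result=6720, q=5

Final answer: 6720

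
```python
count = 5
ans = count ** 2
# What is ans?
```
Trace:
  count=5
  count=5, ans=25

Final answer: 25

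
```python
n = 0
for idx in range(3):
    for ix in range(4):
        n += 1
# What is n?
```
Trace:
  n=0
  n=1, idx=0, ix=0
  n=2, idx=0, ix=1
  n=3, idx=0, ix=2
  n=4, idx=0, ix=3
  n=5, idx=1, ix=0
  n=6, idx=1, ix=1
  n=7, idx=1, ix=2
  n=8, idx=1, ix=3
  n=9, idx=2, ix=0
  n=10, idx=2, ix=1
  n=11, idx=2, ix=2
  n=12, idx=2, ix=3

Final answer: 12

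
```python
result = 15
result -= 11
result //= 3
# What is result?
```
Trace:
  result=15
  result=4
  result=1

Final answer: 1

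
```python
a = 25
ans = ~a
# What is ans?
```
Trace:
  a=25
  a=25, ans=-26

Final answer: -26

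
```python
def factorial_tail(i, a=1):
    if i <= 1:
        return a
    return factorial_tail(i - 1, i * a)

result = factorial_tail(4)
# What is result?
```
Call trace:
factorial_tail(i=4, a=1)
  factorial_tail(i=3, a=4)
    factorial_tail(i=2, a=12)
      factorial_tail(i=1, a=24)
      -> return 24
    -> return 24
  -> return 24
-> return 24

Final answer: 24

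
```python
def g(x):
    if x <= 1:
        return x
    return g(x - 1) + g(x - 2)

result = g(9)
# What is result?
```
Call trace (a repeated sub-call is expanded the first time; later identical calls just restate its return value):
g(x=9)
  g(x=8)
    g(x=7)
      g(x=6)
        g(x=5)
          g(x=4)
            g(x=3)
              g(x=2)
                g(x=1)
                -> return 1
                g(x=0)
                -> return 0
              -> return 1
              g(x=1)
              -> return 1
            -> return 2
            g(x=2) -> return 1  (same call as traced above)
          -> return 3
          g(x=3) -> return 2  (same call as traced above)
        -> return 5
        g(x=4) -> return 3  (same call as traced above)
      -> return 8
      g(x=5) -> return 5  (same call as traced above)
    -> return 13
    g(x=6) -> return 8  (same call as traced above)
  -> return 21
  g(x=7) -> return 13  (same call as traced above)
-> return 34

Final answer: 34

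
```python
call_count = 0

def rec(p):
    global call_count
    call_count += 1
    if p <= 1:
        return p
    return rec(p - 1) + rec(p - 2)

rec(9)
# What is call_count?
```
Call trace (a repeated sub-call is expanded the first time; later identical calls just restate its return value):
rec(p=9)
  rec(p=8)
    rec(p=7)
      rec(p=6)
        rec(p=5)
          rec(p=4)
            rec(p=3)
              rec(p=2)
                rec(p=1)
                -> return 1
                rec(p=0)
                -> return 0
              -> return 1
              rec(p=1)
              -> return 1
            -> return 2
            rec(p=2) -> return 1  (same call as traced above)
          -> return 3
          rec(p=3) -> return 2  (same call as traced above)
        -> return 5
        rec(p=4) -> return 3  (same call as traced above)
      -> return 8
      rec(p=5) -> return 5  (same call as traced above)
    -> return 13
    rec(p=6) -> return 8  (same call as traced above)
  -> return 21
  rec(p=7) -> return 13  (same call as traced above)
-> return 34

call_count is incremented once per call, so count the calls in each subtree. Let C(p) = number of calls made by rec(p).
C(0) = C(1) = 1 (base case, no recursion); C(p) = 1 + C(p - 1) + C(p - 2) otherwise.
C(2) = 1 + C(1) + C(0) = 1 + 1 + 1 = 3
C(3) = 1 + C(2) + C(1) = 1 + 3 + 1 = 5
C(4) = 1 + C(3) + C(2) = 1 + 5 + 3 = 9
C(5) = 1 + C(4) + C(3) = 1 + 9 + 5 = 15
C(6) = 1 + C(5) + C(4) = 1 + 15 + 9 = 25
C(7) = 1 + C(6) + C(5) = 1 + 25 + 15 = 41
C(8) = 1 + C(7) + C(6) = 1 + 41 + 25 = 67
C(9) = 1 + C(8) + C(7) = 1 + 67 + 41 = 109
call_count = C(9) = 109

Final answer: 109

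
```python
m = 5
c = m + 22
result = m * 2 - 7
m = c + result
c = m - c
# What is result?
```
Trace:
  m=5
  m=5, c=27
  m=5, c=27, result=3
  m=30, c=27, result=3
  m=30, c=3, result=3

Final answer: 3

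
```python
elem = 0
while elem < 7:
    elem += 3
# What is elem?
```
Trace:
  elem=0
  elem=3
  elem=6
  elem=9

Final answer: 9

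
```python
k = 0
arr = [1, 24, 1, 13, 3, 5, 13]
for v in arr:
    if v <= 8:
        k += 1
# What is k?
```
Trace:
  k=0
  k=1, v=1
  k=1, v=24
  k=2, v=1
  k=2, v=13
  k=3, v=3
  k=4, v=5
  k=4, v=13

Final answer: 4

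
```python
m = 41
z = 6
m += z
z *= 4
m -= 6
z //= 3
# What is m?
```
Trace:
  m=41
  m=41, z=6
  m=47, z=6
  m=47, z=24
  m=41, z=24
  m=41, z=8

Final answer: 41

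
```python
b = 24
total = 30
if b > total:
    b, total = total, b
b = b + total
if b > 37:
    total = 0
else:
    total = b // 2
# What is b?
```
Trace:
  b=24
  b=24, total=30
  b=24, total=30
  b=54, total=30
  b=54, total=0

Final answer: 54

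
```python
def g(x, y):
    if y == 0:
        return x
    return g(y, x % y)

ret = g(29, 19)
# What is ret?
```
Call trace:
g(x=29, y=19)
  g(x=19, y=10)
    g(x=10, y=9)
      g(x=9, y=1)
        g(x=1, y=0)
        -> return 1
      -> return 1
    -> return 1
  -> return 1
-> return 1

Final answer: 1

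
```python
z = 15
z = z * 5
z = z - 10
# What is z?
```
Trace:
  z=15
  z=75
  z=65

Final answer: 65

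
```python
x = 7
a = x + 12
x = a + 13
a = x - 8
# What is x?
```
Trace:
  x=7
  x=7, a=19
  x=32, a=19
  x=32, a=24

Final answer: 32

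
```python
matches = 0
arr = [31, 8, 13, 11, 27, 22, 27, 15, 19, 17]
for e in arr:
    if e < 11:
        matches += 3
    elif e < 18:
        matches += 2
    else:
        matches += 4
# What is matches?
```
Trace:
  matches=0
  matches=4, e=31
  matches=7, e=8
  matches=9, e=13
  matches=11, e=11
  matches=15, e=27
  matches=19, e=22
  matches=23, e=27
  matches=25, e=15
  matches=29, e=19
  matches=31, e=17

Final answer: 31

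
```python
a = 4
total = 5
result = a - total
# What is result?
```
Trace:
  a=4
  a=4, total=5
  a=4, total=5, result=-1

Final answer: -1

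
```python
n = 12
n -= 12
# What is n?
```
Trace:
  n=12
  n=0

Final answer: 0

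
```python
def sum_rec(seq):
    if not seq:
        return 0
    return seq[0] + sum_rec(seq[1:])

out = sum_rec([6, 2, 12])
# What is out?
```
Call trace:
sum_rec(seq=[6, 2, 12])
  sum_rec(seq=[2, 12])
    sum_rec(seq=[12])
      sum_rec(seq=[])
      -> return 0
    -> return 12
  -> return 14
-> return 20

Final answer: 20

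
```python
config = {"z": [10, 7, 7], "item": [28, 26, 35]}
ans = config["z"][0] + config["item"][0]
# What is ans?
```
Trace:
  config={'z': [10, 7, 7], 'item': [28, 26, 35]}
  config={'z': [10, 7, 7], 'item': [28, 26, 35]}, ans=38

Final answer: 38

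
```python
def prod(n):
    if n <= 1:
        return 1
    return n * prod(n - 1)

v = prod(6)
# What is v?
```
Call trace:
prod(n=6)
  prod(n=5)
    prod(n=4)
      prod(n=3)
        prod(n=2)
          prod(n=1)
          -> return 1
        -> return 2
      -> return 6
    -> return 24
  -> return 120
-> return 720

Final answer: 720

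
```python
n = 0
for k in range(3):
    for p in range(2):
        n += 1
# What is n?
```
Trace:
  n=0
  n=1, k=0, p=0
  n=2, k=0, p=1
  n=3, k=1, p=0
  n=4, k=1, p=1
  n=5, k=2, p=0
  n=6, k=2, p=1

Final answer: 6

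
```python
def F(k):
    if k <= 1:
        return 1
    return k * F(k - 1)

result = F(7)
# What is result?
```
Call trace:
F(k=7)
  F(k=6)
    F(k=5)
      F(k=4)
        F(k=3)
          F(k=2)
            F(k=1)
            -> return 1
          -> return 2
        -> return 6
      -> return 24
    -> return 120
  -> return 720
-> return 5040

Final answer: 5040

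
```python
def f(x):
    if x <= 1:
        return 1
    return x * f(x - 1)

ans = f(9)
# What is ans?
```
Call trace:
f(x=9)
  f(x=8)
    f(x=7)
      f(x=6)
        f(x=5)
          f(x=4)
            f(x=3)
              f(x=2)
                f(x=1)
                -> return 1
              -> return 2
            -> return 6
          -> return 24
        -> return 120
      -> return 720
    -> return 5040
  -> return 40320
-> return 362880

Final answer: 362880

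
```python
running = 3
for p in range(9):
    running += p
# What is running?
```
Trace:
  running=3
  running=3, p=0
  running=4, p=1
  running=6, p=2
  running=9, p=3
  running=13, p=4
  running=18, p=5
  running=24, p=6
  running=31, p=7
  running=39, p=8

Final answer: 39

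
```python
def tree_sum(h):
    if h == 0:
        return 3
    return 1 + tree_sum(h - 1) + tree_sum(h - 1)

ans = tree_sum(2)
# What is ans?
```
Call trace (a repeated sub-call is expanded the first time; later identical calls just restate its return value):
tree_sum(h=2)
  tree_sum(h=1)
    tree_sum(h=0)
    -> return 3
    tree_sum(h=0)
    -> return 3
  -> return 7
  tree_sum(h=1) -> return 7  (same call as traced above)
-> return 15

Final answer: 15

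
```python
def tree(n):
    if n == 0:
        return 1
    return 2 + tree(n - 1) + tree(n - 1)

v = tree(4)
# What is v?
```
Call trace (a repeated sub-call is expanded the first time; later identical calls just restate its return value):
tree(n=4)
  tree(n=3)
    tree(n=2)
      tree(n=1)
        tree(n=0)
        -> return 1
        tree(n=0)
        -> return 1
      -> return 4
      tree(n=1) -> return 4  (same call as traced above)
    -> return 10
    tree(n=2) -> return 10  (same call as traced above)
  -> return 22
  tree(n=3) -> return 22  (same call as traced above)
-> return 46

Final answer: 46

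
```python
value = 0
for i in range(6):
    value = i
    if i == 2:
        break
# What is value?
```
Trace:
  value=0
  value=0, i=0
  value=1, i=1
  value=2, i=2

Final answer: 2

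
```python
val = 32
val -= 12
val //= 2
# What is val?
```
Trace:
  val=32
  val=20
  val=10

Final answer: 10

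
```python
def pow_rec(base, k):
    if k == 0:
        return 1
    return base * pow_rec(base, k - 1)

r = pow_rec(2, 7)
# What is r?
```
Call trace:
pow_rec(base=2, k=7)
  pow_rec(base=2, k=6)
    pow_rec(base=2, k=5)
      pow_rec(base=2, k=4)
        pow_rec(base=2, k=3)
          pow_rec(base=2, k=2)
            pow_rec(base=2, k=1)
              pow_rec(base=2, k=0)
              -> return 1
            -> return 2
          -> return 4
        -> return 8
      -> return 16
    -> return 32
  -> return 64
-> return 128

Final answer: 128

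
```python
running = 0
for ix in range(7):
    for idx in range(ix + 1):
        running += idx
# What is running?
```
Trace:
  running=0
  running=0, ix=0, idx=0
  running=0, ix=1, idx=0
  running=1, ix=1, idx=1
  running=1, ix=2, idx=0
  running=2, ix=2, idx=1
  running=4, ix=2, idx=2
  running=4, ix=3, idx=0
  running=5, ix=3, idx=1
  running=7, ix=3, idx=2
  running=10, ix=3, idx=3
  running=10, ix=4, idx=0
  running=11, ix=4, idx=1
  running=13, ix=4, idx=2
  running=16, ix=4, idx=3
  running=20, ix=4, idx=4
  running=20, ix=5, idx=0
  running=21, ix=5, idx=1
  running=23, ix=5, idx=2
  running=26, ix=5, idx=3
  running=30, ix=5, idx=4
  running=35, ix=5, idx=5
  running=35, ix=6, idx=0
  running=36, ix=6, idx=1
  running=38, ix=6, idx=2
  running=41, ix=6, idx=3
  running=45, ix=6, idx=4
  running=50, ix=6, idx=5
  running=56, ix=6, idx=6

Final answer: 56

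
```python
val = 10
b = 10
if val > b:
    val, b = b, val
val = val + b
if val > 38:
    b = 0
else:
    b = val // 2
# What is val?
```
Trace:
  val=10
  val=10, b=10
  val=10, b=10
  val=20, b=10
  val=20, b=10

Final answer: 20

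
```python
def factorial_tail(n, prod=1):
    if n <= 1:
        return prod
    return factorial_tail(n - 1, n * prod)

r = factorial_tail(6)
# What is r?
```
Call trace:
factorial_tail(n=6, prod=1)
  factorial_tail(n=5, prod=6)
    factorial_tail(n=4, prod=30)
      factorial_tail(n=3, prod=120)
        factorial_tail(n=2, prod=360)
          factorial_tail(n=1, prod=720)
          -> return 720
        -> return 720
      -> return 720
    -> return 720
  -> return 720
-> return 720

Final answer: 720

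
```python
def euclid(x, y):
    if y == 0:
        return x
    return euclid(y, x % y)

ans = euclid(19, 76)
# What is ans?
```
Call trace:
euclid(x=19, y=76)
  euclid(x=76, y=19)
    euclid(x=19, y=0)
    -> return 19
  -> return 19
-> return 19

Final answer: 19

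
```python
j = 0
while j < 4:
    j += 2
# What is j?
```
Trace:
  j=0
  j=2
  j=4

Final answer: 4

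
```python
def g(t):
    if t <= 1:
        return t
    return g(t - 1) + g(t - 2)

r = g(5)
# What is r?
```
Call trace (a repeated sub-call is expanded the first time; later identical calls just restate its return value):
g(t=5)
  g(t=4)
    g(t=3)
      g(t=2)
        g(t=1)
        -> return 1
        g(t=0)
        -> return 0
      -> return 1
      g(t=1)
      -> return 1
    -> return 2
    g(t=2) -> return 1  (same call as traced above)
  -> return 3
  g(t=3) -> return 2  (same call as traced above)
-> return 5

Final answer: 5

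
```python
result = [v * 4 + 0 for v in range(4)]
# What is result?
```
Trace:
  v=0
  v=1
  v=2
  v=3
  result=[0, 4, 8, 12]

Final answer: [0, 4, 8, 12]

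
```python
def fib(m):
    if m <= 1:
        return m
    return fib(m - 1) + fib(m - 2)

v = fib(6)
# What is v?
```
Call trace (a repeated sub-call is expanded the first time; later identical calls just restate its return value):
fib(m=6)
  fib(m=5)
    fib(m=4)
      fib(m=3)
        fib(m=2)
          fib(m=1)
          -> return 1
          fib(m=0)
          -> return 0
        -> return 1
        fib(m=1)
        -> return 1
      -> return 2
      fib(m=2) -> return 1  (same call as traced above)
    -> return 3
    fib(m=3) -> return 2  (same call as traced above)
  -> return 5
  fib(m=4) -> return 3  (same call as traced above)
-> return 8

Final answer: 8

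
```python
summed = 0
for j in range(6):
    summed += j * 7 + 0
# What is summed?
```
Trace:
  summed=0
  summed=0, j=0
  summed=7, j=1
  summed=21, j=2
  summed=42, j=3
  summed=70, j=4
  summed=105, j=5

Final answer: 105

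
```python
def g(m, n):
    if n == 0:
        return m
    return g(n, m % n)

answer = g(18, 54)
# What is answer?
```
Call trace:
g(m=18, n=54)
  g(m=54, n=18)
    g(m=18, n=0)
    -> return 18
  -> return 18
-> return 18

Final answer: 18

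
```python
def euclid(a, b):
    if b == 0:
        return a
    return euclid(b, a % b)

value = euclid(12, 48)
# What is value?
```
Call trace:
euclid(a=12, b=48)
  euclid(a=48, b=12)
    euclid(a=12, b=0)
    -> return 12
  -> return 12
-> return 12

Final answer: 12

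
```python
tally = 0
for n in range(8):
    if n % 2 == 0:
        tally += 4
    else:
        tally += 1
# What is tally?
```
Trace:
  tally=0
  tally=4, n=0
  tally=5, n=1
  tally=9, n=2
  tally=10, n=3
  tally=14, n=4
  tally=15, n=5
  tally=19, n=6
  tally=20, n=7

Final answer: 20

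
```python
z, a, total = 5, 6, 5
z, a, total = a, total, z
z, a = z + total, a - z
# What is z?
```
Trace:
  z=5, a=6, total=5
  z=6, a=5, total=5
  z=11, a=-1, total=5

Final answer: 11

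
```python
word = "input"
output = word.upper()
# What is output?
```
Trace:
  word='input'
  word='input', output='INPUT'

Final answer: 'INPUT'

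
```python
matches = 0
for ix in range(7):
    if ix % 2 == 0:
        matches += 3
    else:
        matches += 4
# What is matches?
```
Trace:
  matches=0
  matches=3, ix=0
  matches=7, ix=1
  matches=10, ix=2
  matches=14, ix=3
  matches=17, ix=4
  matches=21, ix=5
  matches=24, ix=6

Final answer: 24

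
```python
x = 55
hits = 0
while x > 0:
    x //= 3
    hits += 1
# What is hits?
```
Trace:
  x=55
  x=55, hits=0
  x=18, hits=1
  x=6, hits=2
  x=2, hits=3
  x=0, hits=4

Final answer: 4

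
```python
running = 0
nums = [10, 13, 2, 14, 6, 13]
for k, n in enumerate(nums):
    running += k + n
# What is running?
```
Trace:
  running=0
  running=10, k=0, n=10
  running=24, k=1, n=13
  running=28, k=2, n=2
  running=45, k=3, n=14
  running=55, k=4, n=6
  running=73, k=5, n=13

Final answer: 73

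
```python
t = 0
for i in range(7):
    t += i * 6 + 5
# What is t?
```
Trace:
  t=0
  t=5, i=0
  t=16, i=1
  t=33, i=2
  t=56, i=3
  t=85, i=4
  t=120, i=5
  t=161, i=6

Final answer: 161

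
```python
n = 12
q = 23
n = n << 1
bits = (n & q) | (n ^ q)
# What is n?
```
Trace:
  n=12
  n=12, q=23
  n=24, q=23
  n=24, q=23, bits=31

Final answer: 24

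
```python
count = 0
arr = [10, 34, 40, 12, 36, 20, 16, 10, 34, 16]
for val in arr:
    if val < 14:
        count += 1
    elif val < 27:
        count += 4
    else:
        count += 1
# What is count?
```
Trace:
  count=0
  count=1, val=10
  count=2, val=34
  count=3, val=40
  count=4, val=12
  count=5, val=36
  count=9, val=20
  count=13, val=16
  count=14, val=10
  count=15, val=34
  count=19, val=16

Final answer: 19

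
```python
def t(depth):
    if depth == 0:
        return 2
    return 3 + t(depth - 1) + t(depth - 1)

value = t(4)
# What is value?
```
Call trace (a repeated sub-call is expanded the first time; later identical calls just restate its return value):
t(depth=4)
  t(depth=3)
    t(depth=2)
      t(depth=1)
        t(depth=0)
        -> return 2
        t(depth=0)
        -> return 2
      -> return 7
      t(depth=1) -> return 7  (same call as traced above)
    -> return 17
    t(depth=2) -> return 17  (same call as traced above)
  -> return 37
  t(depth=3) -> return 37  (same call as traced above)
-> return 77

Final answer: 77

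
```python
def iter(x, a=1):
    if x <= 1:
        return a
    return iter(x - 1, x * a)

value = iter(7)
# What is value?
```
Call trace:
iter(x=7, a=1)
  iter(x=6, a=7)
    iter(x=5, a=42)
      iter(x=4, a=210)
        iter(x=3, a=840)
          iter(x=2, a=2520)
            iter(x=1, a=5040)
            -> return 5040
          -> return 5040
        -> return 5040
      -> return 5040
    -> return 5040
  -> return 5040
-> return 5040

Final answer: 5040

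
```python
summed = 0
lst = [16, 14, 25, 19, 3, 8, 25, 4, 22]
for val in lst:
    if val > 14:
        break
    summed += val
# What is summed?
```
Trace:
  summed=0
  summed=0, val=16

Final answer: 0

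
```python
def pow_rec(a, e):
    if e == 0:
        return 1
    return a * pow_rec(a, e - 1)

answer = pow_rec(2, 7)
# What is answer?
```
Call trace:
pow_rec(a=2, e=7)
  pow_rec(a=2, e=6)
    pow_rec(a=2, e=5)
      pow_rec(a=2, e=4)
        pow_rec(a=2, e=3)
          pow_rec(a=2, e=2)
            pow_rec(a=2, e=1)
              pow_rec(a=2, e=0)
              -> return 1
            -> return 2
          -> return 4
        -> return 8
      -> return 16
    -> return 32
  -> return 64
-> return 128

Final answer: 128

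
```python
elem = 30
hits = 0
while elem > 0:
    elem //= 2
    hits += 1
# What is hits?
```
Trace:
  elem=30
  elem=30, hits=0
  elem=15, hits=1
  elem=7, hits=2
  elem=3, hits=3
  elem=1, hits=4
  elem=0, hits=5

Final answer: 5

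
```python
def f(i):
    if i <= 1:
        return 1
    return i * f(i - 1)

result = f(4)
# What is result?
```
Call trace:
f(i=4)
  f(i=3)
    f(i=2)
      f(i=1)
      -> return 1
    -> return 2
  -> return 6
-> return 24

Final answer: 24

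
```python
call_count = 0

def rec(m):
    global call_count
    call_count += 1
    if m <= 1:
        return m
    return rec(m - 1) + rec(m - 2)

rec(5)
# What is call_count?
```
Call trace (a repeated sub-call is expanded the first time; later identical calls just restate its return value):
rec(m=5)
  rec(m=4)
    rec(m=3)
      rec(m=2)
        rec(m=1)
        -> return 1
        rec(m=0)
        -> return 0
      -> return 1
      rec(m=1)
      -> return 1
    -> return 2
    rec(m=2) -> return 1  (same call as traced above)
  -> return 3
  rec(m=3) -> return 2  (same call as traced above)
-> return 5

call_count is incremented once per call, so count the calls in each subtree. Let C(m) = number of calls made by rec(m).
C(0) = C(1) = 1 (base case, no recursion); C(m) = 1 + C(m - 1) + C(m - 2) otherwise.
C(2) = 1 + C(1) + C(0) = 1 + 1 + 1 = 3
C(3) = 1 + C(2) + C(1) = 1 + 3 + 1 = 5
C(4) = 1 + C(3) + C(2) = 1 + 5 + 3 = 9
C(5) = 1 + C(4) + C(3) = 1 + 9 + 5 = 15
call_count = C(5) = 15

Final answer: 15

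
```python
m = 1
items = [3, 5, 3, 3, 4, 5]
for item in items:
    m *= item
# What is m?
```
Trace:
  m=1
  m=3, item=3
  m=15, item=5
  m=45, item=3
  m=135, item=3
  m=540, item=4
  m=2700, item=5

Final answer: 2700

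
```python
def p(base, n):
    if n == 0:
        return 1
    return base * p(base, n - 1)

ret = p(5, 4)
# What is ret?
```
Call trace:
p(base=5, n=4)
  p(base=5, n=3)
    p(base=5, n=2)
      p(base=5, n=1)
        p(base=5, n=0)
        -> return 1
      -> return 5
    -> return 25
  -> return 125
-> return 625

Final answer: 625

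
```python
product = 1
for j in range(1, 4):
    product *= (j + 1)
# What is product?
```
Trace:
  product=1
  product=2, j=1
  product=6, j=2
  product=24, j=3

Final answer: 24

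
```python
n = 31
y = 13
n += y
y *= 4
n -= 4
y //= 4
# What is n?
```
Trace:
  n=31
  n=31, y=13
  n=44, y=13
  n=44, y=52
  n=40, y=52
  n=40, y=13

Final answer: 40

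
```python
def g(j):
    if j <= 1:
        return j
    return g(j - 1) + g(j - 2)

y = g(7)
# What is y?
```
Call trace (a repeated sub-call is expanded the first time; later identical calls just restate its return value):
g(j=7)
  g(j=6)
    g(j=5)
      g(j=4)
        g(j=3)
          g(j=2)
            g(j=1)
            -> return 1
            g(j=0)
            -> return 0
          -> return 1
          g(j=1)
          -> return 1
        -> return 2
        g(j=2) -> return 1  (same call as traced above)
      -> return 3
      g(j=3) -> return 2  (same call as traced above)
    -> return 5
    g(j=4) -> return 3  (same call as traced above)
  -> return 8
  g(j=5) -> return 5  (same call as traced above)
-> return 13

Final answer: 13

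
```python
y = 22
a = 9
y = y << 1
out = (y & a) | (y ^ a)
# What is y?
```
Trace:
  y=22
  y=22, a=9
  y=44, a=9
  y=44, a=9, out=45

Final answer: 44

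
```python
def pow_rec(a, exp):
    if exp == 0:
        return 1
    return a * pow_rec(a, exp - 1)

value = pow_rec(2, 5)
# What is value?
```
Call trace:
pow_rec(a=2, exp=5)
  pow_rec(a=2, exp=4)
    pow_rec(a=2, exp=3)
      pow_rec(a=2, exp=2)
        pow_rec(a=2, exp=1)
          pow_rec(a=2, exp=0)
          -> return 1
        -> return 2
      -> return 4
    -> return 8
  -> return 16
-> return 32

Final answer: 32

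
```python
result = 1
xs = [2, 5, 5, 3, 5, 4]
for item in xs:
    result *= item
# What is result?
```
Trace:
  result=1
  result=2, item=2
  result=10, item=5
  result=50, item=5
  result=150, item=3
  result=750, item=5
  result=3000, item=4

Final answer: 3000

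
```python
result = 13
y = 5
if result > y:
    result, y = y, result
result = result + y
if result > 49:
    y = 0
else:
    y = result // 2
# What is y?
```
Trace:
  result=13
  result=13, y=5
  result=5, y=13
  result=18, y=13
  result=18, y=9

Final answer: 9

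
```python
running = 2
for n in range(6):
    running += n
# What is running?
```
Trace:
  running=2
  running=2, n=0
  running=3, n=1
  running=5, n=2
  running=8, n=3
  running=12, n=4
  running=17, n=5

Final answer: 17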